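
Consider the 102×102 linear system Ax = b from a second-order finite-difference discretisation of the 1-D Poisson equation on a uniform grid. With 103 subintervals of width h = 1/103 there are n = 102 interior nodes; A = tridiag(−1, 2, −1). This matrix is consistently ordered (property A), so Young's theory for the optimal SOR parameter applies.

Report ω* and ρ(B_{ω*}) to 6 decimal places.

n=102: λ(B_J) = 1 − λ(A)/2 = cos(kπ/103); k=1 gives ρ_J = 0.999535.
root = sin(π/103) = 0.0304962  (since 1−cos² = sin²).
Then 2/(1+√(1−ρ_J²)) = 2/(1+0.0304962); ω* = 2/1.0304962 = 1.940813.
ρ(B_{ω*}) = ω*−1 = 0.940813

ω* = 1.940813, ρ_SOR = 0.940813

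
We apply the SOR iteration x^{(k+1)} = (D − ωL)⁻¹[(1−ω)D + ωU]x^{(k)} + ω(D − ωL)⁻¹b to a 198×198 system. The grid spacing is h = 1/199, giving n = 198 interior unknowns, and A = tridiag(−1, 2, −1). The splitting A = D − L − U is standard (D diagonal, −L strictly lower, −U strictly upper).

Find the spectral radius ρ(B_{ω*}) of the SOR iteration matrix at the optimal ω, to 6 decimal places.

ρ_SOR = 0.968918

With n=198, ρ(Jacobi) = cos(π/199) = 0.999875.
root = sin(π/199) = 0.0157862  (since 1−cos² = sin²).
[ω*] 2 ÷ (1 + 0.0157862) = 2 ÷ 1.0157862 = 1.968918.
ρ_SOR = ω* − 1 = 1.968918 − 1 = 0.968918.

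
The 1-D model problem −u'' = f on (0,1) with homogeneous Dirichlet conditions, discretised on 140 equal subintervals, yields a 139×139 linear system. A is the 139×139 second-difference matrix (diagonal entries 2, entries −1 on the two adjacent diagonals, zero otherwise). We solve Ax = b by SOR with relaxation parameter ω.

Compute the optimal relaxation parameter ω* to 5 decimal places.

ω* = 1.95611

ρ_J = max_k |cos(kπ/140)| = cos(π/140) = 0.99975
√(1 − cos²(π/140)) = sin(π/140) ≈ 0.022438.
ω* = 2/(1 + 0.022438) = 2/1.022438 = 1.95611.
Hence ρ(B_{ω*}) = 1.95611 − 1 = 0.95611.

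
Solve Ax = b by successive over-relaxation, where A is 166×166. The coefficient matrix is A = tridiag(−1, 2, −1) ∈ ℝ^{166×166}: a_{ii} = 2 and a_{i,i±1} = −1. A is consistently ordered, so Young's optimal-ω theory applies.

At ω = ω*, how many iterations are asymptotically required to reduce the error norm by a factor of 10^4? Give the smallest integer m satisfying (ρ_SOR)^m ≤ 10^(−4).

½·tridiag(1,0,1) at n=166: λ_k = cos(kπ/167); max |λ| at k=1 ⇒ ρ_J = cos(π/167) ≈ 0.9998231.
√(1 − cos²(π/167)) = sin(π/167) ≈ 0.0188108.
So ω* = 2/1.0188108 = 1.9630730 (Young).
and ρ(B_{ω*}) = 1.9630730 − 1 = 0.9630730.
For 4 digits: m = 4·ln10 / (−ln 0.9630730) = 9.21034/0.0376261 = 244.786; round up → m = 245.

m = 245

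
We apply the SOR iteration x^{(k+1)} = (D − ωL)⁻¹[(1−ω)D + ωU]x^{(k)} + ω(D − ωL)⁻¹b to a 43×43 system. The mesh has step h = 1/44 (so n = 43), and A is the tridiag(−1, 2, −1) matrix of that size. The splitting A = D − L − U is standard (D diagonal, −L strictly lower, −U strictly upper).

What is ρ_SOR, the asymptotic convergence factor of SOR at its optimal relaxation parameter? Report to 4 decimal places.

ρ_SOR = 0.8668

n=43: λ(B_J) = 1 − λ(A)/2 = cos(kπ/44); k=1 gives ρ_J = 0.9975.
√(1 − cos²(π/44)) = sin(π/44) ≈ 0.07134.
ω* = 2 / (1 + 0.07134) = 2 / 1.07134 ≈ 1.8668.
ρ(B_{ω*}) = ω*−1 = 0.8668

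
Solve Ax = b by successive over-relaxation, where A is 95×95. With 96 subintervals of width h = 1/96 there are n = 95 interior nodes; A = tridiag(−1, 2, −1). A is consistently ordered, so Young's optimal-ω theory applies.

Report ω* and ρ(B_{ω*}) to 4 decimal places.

ω* = 1.9366, ρ_SOR = 0.9366

spectrum of D⁻¹(L+U) = {cos(kπ/96) : 1≤k≤95}; ρ_J = cos(π/96) = 0.9995.
root = sin(π/96) = 0.03272  (since 1−cos² = sin²).
Then 2/(1+√(1−ρ_J²)) = 2/(1+0.03272); ω* = 2/1.03272 = 1.9366.
Hence ρ(B_{ω*}) = 1.9366 − 1 = 0.9366.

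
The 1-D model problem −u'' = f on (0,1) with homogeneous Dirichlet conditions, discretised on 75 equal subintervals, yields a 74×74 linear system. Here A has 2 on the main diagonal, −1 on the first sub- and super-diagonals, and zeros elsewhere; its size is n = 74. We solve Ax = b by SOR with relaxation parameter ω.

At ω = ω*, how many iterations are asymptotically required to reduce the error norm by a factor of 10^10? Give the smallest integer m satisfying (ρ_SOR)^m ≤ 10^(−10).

m = 275

spectrum of D⁻¹(L+U) = {cos(kπ/75) : 1≤k≤74}; ρ_J = cos(π/75) = 0.9991228.
√(1−ρ_J²) = |sin(π/75)| = 0.0418757
ω* = 2/(1 + 0.0418757) = 2/1.0418757 = 1.9196148.
ρ_SOR = ω* − 1 ≈ 0.9196148.
For 10 digits: m = 10·ln10 / (−ln 0.9196148) = 23.0259/0.0838004 = 274.771; round up → m = 275.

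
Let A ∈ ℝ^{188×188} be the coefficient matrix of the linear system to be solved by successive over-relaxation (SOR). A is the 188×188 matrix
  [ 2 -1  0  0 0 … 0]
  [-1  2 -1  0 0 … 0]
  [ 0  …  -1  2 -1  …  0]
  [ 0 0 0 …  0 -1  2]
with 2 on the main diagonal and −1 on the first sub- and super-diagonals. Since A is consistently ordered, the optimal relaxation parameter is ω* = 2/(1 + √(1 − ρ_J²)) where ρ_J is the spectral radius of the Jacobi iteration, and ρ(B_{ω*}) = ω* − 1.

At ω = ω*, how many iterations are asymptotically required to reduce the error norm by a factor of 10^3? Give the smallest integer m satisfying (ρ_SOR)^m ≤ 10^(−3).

m = 208

n=188: λ(B_J) = 1 − λ(A)/2 = cos(kπ/189); k=1 gives ρ_J = 0.9998619.
√(1−ρ_J²) = |sin(π/189)| = 0.0166214
Young: ω* = 2/(1+√(1−ρ_J²)) = 2/(1+0.0166214) = 2/1.0166214 = 1.9673007.
ρ_SOR = ω* − 1 ≈ 0.9673007.
3·ln10 = 6.90776; −ln(0.9673007) = 0.0332459; m = ⌈6.90776/0.0332459⌉ = ⌈207.778⌉ = 208.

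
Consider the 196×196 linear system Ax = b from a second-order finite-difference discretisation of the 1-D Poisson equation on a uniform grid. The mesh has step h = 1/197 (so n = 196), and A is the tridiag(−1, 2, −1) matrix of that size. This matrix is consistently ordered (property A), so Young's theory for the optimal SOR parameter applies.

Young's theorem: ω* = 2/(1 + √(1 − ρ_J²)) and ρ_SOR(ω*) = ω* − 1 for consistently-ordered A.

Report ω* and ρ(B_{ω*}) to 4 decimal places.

ω* = 1.9686, ρ_SOR = 0.9686

With n=196, ρ(Jacobi) = cos(π/197) = 0.9999.
√(1−ρ_J²) = |sin(π/197)| = 0.01595
Young: ω* = 2/(1+√(1−ρ_J²)) = 2/(1+0.01595) = 2/1.01595 = 1.9686.
and ρ(B_{ω*}) = 1.9686 − 1 = 0.9686.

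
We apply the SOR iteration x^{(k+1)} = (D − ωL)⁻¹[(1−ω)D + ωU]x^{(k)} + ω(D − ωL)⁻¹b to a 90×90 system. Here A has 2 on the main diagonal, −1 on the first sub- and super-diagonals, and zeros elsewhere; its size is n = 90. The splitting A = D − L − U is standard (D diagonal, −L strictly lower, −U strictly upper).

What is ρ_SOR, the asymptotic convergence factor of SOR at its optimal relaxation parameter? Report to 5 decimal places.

ρ_SOR = 0.93327

B_J for the 90×90 system has eigenvalues cos(kπ/91); ρ_J = cos(π/91) = 0.99940.
√(1 − cos²(π/91)) = sin(π/91) ≈ 0.034516.
ω* = 2/(1 + 0.034516) = 2/1.034516 = 1.93327.
ρ_SOR = ω* − 1 = 1.93327 − 1 = 0.93327.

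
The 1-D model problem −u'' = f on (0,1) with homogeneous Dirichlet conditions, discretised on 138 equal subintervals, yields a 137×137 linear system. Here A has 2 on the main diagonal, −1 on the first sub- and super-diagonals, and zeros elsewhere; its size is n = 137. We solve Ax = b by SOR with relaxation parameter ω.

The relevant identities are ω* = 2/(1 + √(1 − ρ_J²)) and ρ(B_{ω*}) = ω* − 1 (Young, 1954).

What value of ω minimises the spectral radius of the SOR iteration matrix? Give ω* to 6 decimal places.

ρ_J = max_k |cos(kπ/138)| = cos(π/138) = 0.999741
√(1−ρ_J²) = |sin(π/138)| = 0.0227632
Young: ω* = 2/(1+√(1−ρ_J²)) = 2/(1+0.0227632) = 2/1.0227632 = 1.955487.
Hence ρ(B_{ω*}) = 1.955487 − 1 = 0.955487.

ω* = 1.955487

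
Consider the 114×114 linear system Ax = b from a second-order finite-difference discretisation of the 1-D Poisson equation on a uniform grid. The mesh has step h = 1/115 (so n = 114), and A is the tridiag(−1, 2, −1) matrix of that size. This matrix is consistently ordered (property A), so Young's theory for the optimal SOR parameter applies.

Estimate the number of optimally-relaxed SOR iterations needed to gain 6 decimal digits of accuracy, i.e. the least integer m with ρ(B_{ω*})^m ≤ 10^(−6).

B_J for the 114×114 system has eigenvalues cos(kπ/115); ρ_J = cos(π/115) = 0.9996269.
√(1 − cos²(π/115)) = sin(π/115) ≈ 0.0273148.
ω* = 2/(1+0.0273148) = 1.9468229
[ρ_SOR] ω* − 1 = 0.9468229.
m ≥ 6·ln10 / (−ln 0.9468229) = 252.831; smallest integer m = 253.

m = 253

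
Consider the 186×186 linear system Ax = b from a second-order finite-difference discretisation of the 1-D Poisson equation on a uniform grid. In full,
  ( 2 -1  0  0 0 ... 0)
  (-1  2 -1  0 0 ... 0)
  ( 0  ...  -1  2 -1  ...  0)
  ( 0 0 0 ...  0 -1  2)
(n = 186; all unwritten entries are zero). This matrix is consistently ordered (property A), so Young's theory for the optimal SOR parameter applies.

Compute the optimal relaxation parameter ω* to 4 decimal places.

ω* = 1.9670

spectrum of D⁻¹(L+U) = {cos(kπ/187) : 1≤k≤186}; ρ_J = cos(π/187) = 0.9999.
√(1−ρ_J²) = |sin(π/187)| = 0.01680
ω* = 2/(1+0.01680) = 1.9670
Hence ρ(B_{ω*}) = 1.9670 − 1 = 0.9670.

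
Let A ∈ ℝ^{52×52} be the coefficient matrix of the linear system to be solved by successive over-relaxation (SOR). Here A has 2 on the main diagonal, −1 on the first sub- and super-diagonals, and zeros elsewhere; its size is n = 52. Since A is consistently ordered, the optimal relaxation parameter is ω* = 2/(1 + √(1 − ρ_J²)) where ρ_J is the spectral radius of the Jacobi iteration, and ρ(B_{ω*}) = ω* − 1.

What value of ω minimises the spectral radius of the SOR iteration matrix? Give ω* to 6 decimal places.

ω* = 1.888145

[ρ_J] n=52: ρ(B_J) = cos(π/(n+1)) = cos(π/53) = 0.998244.
√(1−ρ_J²) simplifies to sin(π/53) = 0.0592406.
[ω*] 2 ÷ (1 + 0.0592406) = 2 ÷ 1.0592406 = 1.888145.
ρ(B_{ω*}) = ω*−1 = 0.888145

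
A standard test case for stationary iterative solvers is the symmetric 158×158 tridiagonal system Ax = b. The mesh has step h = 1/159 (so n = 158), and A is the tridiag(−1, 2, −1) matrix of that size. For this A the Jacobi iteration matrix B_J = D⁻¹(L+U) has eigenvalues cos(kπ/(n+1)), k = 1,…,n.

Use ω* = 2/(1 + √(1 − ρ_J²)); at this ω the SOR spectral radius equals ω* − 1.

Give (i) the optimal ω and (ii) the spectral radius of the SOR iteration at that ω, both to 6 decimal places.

ω* = 1.961251, ρ_SOR = 0.961251

B_J for the 158×158 system has eigenvalues cos(kπ/159); ρ_J = cos(π/159) = 0.999805.
√(1−ρ_J²) = |sin(π/159)| = 0.0197572
ω* = 2/(1 + 0.0197572) = 2/1.0197572 = 1.961251.
At ω = 1.961251 every |λ(B_ω)| = ω−1, so ρ_SOR = 0.961251.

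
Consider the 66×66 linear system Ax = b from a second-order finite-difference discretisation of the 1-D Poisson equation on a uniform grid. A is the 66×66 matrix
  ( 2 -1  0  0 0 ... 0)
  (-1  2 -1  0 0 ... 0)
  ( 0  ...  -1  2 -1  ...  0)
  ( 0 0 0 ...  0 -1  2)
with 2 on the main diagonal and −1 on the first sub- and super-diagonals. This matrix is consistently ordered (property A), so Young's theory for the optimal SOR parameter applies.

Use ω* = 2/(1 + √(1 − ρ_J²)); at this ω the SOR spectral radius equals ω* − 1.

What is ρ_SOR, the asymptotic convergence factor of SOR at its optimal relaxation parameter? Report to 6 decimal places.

ρ_SOR = 0.910453

½·tridiag(1,0,1) at n=66: λ_k = cos(kπ/67); max |λ| at k=1 ⇒ ρ_J = cos(π/67) ≈ 0.998901.
√(1−ρ_J²) simplifies to sin(π/67) = 0.0468723.
Then 2/(1+√(1−ρ_J²)) = 2/(1+0.0468723); ω* = 2/1.0468723 = 1.910453.
ρ(B_{ω*}) = ω*−1 = 0.910453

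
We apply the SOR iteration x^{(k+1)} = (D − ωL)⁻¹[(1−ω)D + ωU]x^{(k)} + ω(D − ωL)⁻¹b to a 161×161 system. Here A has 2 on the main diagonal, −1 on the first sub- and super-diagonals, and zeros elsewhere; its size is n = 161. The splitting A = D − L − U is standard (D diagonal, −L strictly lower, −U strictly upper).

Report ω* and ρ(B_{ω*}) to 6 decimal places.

ω* = 1.961955, ρ_SOR = 0.961955

With n=161, ρ(Jacobi) = cos(π/162) = 0.999812.
root = sin(π/162) = 0.0193913  (since 1−cos² = sin²).
[ω*] 2 ÷ (1 + 0.0193913) = 2 ÷ 1.0193913 = 1.961955.
ρ(B_{ω*}) = ω*−1 = 0.961955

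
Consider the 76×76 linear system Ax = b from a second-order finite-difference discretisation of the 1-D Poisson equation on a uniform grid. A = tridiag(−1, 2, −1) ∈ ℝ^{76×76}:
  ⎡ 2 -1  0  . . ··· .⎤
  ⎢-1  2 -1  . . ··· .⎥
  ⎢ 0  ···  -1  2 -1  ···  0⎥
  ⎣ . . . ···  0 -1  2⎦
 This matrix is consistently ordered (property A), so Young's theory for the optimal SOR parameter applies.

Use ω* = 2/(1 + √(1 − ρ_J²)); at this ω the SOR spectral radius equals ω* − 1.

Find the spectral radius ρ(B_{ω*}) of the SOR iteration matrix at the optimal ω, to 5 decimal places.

½·tridiag(1,0,1) at n=76: λ_k = cos(kπ/77); max |λ| at k=1 ⇒ ρ_J = cos(π/77) ≈ 0.99917.
√(1−ρ_J²) simplifies to sin(π/77) = 0.040789.
ω* = 2 / (1 + 0.040789) = 2 / 1.040789 ≈ 1.92162.
[ρ_SOR] ω* − 1 = 0.92162.

ρ_SOR = 0.92162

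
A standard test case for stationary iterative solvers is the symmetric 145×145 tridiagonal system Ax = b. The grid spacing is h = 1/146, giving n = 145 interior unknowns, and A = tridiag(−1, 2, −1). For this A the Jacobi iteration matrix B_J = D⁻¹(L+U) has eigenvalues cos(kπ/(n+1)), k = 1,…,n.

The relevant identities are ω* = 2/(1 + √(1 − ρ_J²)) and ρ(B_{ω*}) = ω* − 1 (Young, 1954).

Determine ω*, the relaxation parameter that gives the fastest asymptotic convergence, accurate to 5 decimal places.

ω* = 1.95787

spectrum of D⁻¹(L+U) = {cos(kπ/146) : 1≤k≤145}; ρ_J = cos(π/146) = 0.99977.
1 − cos²(π/146) = sin²(π/146) ⇒ √(1−ρ_J²) = sin(π/146) = 0.021516.
ω* = 2 / (1 + 0.021516) = 2 / 1.021516 ≈ 1.95787.
ρ_SOR = ω* − 1 = 1.95787 − 1 = 0.95787.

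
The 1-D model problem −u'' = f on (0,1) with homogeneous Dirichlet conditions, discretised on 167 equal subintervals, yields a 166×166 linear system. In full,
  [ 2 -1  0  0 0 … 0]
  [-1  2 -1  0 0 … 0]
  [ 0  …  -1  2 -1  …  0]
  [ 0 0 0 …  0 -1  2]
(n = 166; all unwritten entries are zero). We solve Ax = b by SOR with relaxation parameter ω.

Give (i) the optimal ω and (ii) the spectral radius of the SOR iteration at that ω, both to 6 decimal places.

ρ_J = max_k |cos(kπ/167)| = cos(π/167) = 0.999823
√(1−ρ_J²) = |sin(π/167)| = 0.0188108
[ω*] 2 ÷ (1 + 0.0188108) = 2 ÷ 1.0188108 = 1.963073.
ρ_SOR = ω* − 1 = 1.963073 − 1 = 0.963073.

ω* = 1.963073, ρ_SOR = 0.963073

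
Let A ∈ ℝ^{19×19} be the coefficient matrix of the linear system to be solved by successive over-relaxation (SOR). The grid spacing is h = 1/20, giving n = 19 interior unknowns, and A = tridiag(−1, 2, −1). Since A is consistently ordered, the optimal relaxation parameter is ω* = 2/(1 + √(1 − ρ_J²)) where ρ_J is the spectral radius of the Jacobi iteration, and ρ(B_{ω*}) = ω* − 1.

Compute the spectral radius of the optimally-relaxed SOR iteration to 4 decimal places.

B_J for the 19×19 system has eigenvalues cos(kπ/20); ρ_J = cos(π/20) = 0.9877.
√(1 − cos²(π/20)) = sin(π/20) ≈ 0.15643.
ω* = 2/(1 + 0.15643) = 2/1.15643 = 1.7295.
ρ(B_{ω*}) = ω*−1 = 0.7295

ρ_SOR = 0.7295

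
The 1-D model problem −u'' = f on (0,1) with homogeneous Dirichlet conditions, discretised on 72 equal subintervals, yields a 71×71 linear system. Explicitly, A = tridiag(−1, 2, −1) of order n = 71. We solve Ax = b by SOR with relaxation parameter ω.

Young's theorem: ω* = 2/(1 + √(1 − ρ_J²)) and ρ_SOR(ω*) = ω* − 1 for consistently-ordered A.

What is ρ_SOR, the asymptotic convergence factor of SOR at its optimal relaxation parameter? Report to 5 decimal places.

With n=71, ρ(Jacobi) = cos(π/72) = 0.99905.
root = sin(π/72) = 0.043619  (since 1−cos² = sin²).
ω* = 2/(1+0.043619) = 1.91641
ρ(B_{ω*}) = ω*−1 = 0.91641

ρ_SOR = 0.91641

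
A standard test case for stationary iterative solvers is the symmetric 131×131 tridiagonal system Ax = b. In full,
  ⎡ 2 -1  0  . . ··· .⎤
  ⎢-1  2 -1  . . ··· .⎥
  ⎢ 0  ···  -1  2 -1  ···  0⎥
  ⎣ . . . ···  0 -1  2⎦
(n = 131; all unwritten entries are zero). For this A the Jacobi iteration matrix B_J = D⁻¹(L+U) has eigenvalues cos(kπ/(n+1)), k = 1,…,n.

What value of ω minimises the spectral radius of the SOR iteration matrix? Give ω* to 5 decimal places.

With n=131, ρ(Jacobi) = cos(π/132) = 0.99972.
1 − cos²(π/132) = sin²(π/132) ⇒ √(1−ρ_J²) = sin(π/132) = 0.023798.
ω* = 2/(1 + 0.023798) = 2/1.023798 = 1.95351.
ρ_SOR = ω* − 1 ≈ 0.95351.

ω* = 1.95351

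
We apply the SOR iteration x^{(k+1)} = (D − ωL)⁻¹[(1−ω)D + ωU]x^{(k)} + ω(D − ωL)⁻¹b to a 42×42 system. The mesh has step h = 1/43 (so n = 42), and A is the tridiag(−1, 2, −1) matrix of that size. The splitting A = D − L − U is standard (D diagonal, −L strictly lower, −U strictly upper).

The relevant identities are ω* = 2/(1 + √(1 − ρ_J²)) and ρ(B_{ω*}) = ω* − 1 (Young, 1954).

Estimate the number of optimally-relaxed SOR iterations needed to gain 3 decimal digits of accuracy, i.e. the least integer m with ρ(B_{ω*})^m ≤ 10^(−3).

m = 48

spectrum of D⁻¹(L+U) = {cos(kπ/43) : 1≤k≤42}; ρ_J = cos(π/43) = 0.9973323.
root = sin(π/43) = 0.0729953  (since 1−cos² = sin²).
Then 2/(1+√(1−ρ_J²)) = 2/(1+0.0729953); ω* = 2/1.0729953 = 1.8639411.
[ρ_SOR] ω* − 1 = 0.8639411.
3·ln10 = 6.90776; −ln(0.8639411) = 0.146251; m = ⌈6.90776/0.146251⌉ = ⌈47.232⌉ = 48.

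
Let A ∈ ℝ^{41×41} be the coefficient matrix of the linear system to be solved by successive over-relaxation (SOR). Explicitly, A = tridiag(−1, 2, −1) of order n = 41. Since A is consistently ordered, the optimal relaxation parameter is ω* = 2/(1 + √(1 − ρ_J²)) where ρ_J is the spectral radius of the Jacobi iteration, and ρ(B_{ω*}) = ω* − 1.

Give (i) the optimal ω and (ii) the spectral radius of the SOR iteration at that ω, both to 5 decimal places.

ω* = 1.86093, ρ_SOR = 0.86093

n=41: λ(B_J) = 1 − λ(A)/2 = cos(kπ/42); k=1 gives ρ_J = 0.99720.
√(1−ρ_J²) simplifies to sin(π/42) = 0.074730.
ω* = 2/(1+0.074730) = 1.86093
ρ_SOR = ω* − 1 ≈ 0.86093.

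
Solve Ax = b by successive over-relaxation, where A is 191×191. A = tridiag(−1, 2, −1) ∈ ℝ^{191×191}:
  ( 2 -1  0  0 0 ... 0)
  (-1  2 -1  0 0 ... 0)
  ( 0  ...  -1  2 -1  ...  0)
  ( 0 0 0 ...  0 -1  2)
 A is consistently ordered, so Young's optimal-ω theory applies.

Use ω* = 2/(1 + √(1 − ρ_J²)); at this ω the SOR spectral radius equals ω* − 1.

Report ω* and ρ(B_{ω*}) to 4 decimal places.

ω* = 1.9678, ρ_SOR = 0.9678

B_J for the 191×191 system has eigenvalues cos(kπ/192); ρ_J = cos(π/192) = 0.9999.
√(1−ρ_J²) simplifies to sin(π/192) = 0.01636.
ω* = 2/(1 + 0.01636) = 2/1.01636 = 1.9678.
ρ(B_{ω*}) = ω*−1 = 0.9678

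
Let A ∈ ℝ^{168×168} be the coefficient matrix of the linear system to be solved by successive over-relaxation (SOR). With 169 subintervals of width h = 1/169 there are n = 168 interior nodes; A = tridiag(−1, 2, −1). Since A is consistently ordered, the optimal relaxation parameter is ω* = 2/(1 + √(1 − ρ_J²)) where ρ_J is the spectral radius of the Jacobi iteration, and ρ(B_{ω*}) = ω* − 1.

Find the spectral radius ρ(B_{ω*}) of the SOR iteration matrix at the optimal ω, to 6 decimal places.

ρ_SOR = 0.963502

n=168: λ(B_J) = 1 − λ(A)/2 = cos(kπ/169); k=1 gives ρ_J = 0.999827.
root = sin(π/169) = 0.0185882  (since 1−cos² = sin²).
[ω*] 2 ÷ (1 + 0.0185882) = 2 ÷ 1.0185882 = 1.963502.
[ρ_SOR] ω* − 1 = 0.963502.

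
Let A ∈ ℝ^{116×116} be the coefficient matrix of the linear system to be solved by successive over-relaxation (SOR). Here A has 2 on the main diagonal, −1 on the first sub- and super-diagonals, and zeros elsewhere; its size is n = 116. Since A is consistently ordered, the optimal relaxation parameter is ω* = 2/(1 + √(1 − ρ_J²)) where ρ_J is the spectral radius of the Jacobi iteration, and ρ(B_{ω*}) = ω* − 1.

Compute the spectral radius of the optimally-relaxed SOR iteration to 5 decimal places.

With n=116, ρ(Jacobi) = cos(π/117) = 0.99964.
√(1 − cos²(π/117)) = sin(π/117) ≈ 0.026848.
ω* = 2/(1 + 0.026848) = 2/1.026848 = 1.94771.
[ρ_SOR] ω* − 1 = 0.94771.

ρ_SOR = 0.94771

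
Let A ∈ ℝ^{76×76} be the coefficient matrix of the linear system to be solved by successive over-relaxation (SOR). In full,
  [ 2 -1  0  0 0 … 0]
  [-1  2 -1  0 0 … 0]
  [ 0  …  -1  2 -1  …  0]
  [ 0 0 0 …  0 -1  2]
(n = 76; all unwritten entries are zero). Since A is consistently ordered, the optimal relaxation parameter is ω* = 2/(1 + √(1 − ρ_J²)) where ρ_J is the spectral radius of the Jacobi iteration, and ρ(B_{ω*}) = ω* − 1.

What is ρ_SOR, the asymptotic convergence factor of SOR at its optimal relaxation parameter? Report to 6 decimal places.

ρ_SOR = 0.921620

[ρ_J] n=76: ρ(B_J) = cos(π/(n+1)) = cos(π/77) = 0.999168.
1 − cos²(π/77) = sin²(π/77) ⇒ √(1−ρ_J²) = sin(π/77) = 0.0407886.
[ω*] 2 ÷ (1 + 0.0407886) = 2 ÷ 1.0407886 = 1.921620.
At ω = 1.921620 every |λ(B_ω)| = ω−1, so ρ_SOR = 0.921620.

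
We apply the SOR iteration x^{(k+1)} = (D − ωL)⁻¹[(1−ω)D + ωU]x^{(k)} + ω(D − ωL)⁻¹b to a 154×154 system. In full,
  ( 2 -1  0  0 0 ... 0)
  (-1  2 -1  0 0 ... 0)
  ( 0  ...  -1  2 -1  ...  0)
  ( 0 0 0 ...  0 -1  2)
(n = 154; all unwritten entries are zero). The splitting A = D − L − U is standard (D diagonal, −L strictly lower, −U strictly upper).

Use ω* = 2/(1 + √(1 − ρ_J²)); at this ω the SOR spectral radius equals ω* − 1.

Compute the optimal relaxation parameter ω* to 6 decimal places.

ρ_J = max_k |cos(kπ/155)| = cos(π/155) = 0.999795
√(1−ρ_J²) simplifies to sin(π/155) = 0.0202670.
ω* = 2/(1+0.0202670) = 1.960271
ρ_SOR = ω* − 1 = 1.960271 − 1 = 0.960271.

ω* = 1.960271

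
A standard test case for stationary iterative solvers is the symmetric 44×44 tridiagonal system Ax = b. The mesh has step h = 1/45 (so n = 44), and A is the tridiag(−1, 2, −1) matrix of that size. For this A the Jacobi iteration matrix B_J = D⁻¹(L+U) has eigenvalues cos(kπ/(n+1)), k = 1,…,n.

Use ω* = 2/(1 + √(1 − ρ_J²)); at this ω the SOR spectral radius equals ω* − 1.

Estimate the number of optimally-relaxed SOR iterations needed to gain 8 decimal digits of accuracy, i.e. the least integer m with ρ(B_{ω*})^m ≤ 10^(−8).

n=44: λ(B_J) = 1 − λ(A)/2 = cos(kπ/45); k=1 gives ρ_J = 0.9975641.
1 − cos²(π/45) = sin²(π/45) ⇒ √(1−ρ_J²) = sin(π/45) = 0.0697565.
[ω*] 2 ÷ (1 + 0.0697565) = 2 ÷ 1.0697565 = 1.8695843.
ρ(B_{ω*}) = ω*−1 = 0.8695843
m ≥ 8·ln10 / (−ln 0.8695843) = 131.821; smallest integer m = 132.

m = 132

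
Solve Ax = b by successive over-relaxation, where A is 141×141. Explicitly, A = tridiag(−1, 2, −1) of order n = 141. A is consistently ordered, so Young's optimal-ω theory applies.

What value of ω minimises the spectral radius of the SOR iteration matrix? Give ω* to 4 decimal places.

ω* = 1.9567

With n=141, ρ(Jacobi) = cos(π/142) = 0.9998.
root = sin(π/142) = 0.02212  (since 1−cos² = sin²).
Young: ω* = 2/(1+√(1−ρ_J²)) = 2/(1+0.02212) = 2/1.02212 = 1.9567.
At ω = 1.9567 every |λ(B_ω)| = ω−1, so ρ_SOR = 0.9567.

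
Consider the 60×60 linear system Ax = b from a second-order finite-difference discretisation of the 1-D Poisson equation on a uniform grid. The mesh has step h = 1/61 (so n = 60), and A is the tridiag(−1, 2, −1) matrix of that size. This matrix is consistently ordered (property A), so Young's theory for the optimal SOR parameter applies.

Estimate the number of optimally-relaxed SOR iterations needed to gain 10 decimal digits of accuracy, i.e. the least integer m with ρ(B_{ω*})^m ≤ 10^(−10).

n=60: λ(B_J) = 1 − λ(A)/2 = cos(kπ/61); k=1 gives ρ_J = 0.9986741.
√(1−ρ_J²) simplifies to sin(π/61) = 0.0514788.
Then 2/(1+√(1−ρ_J²)) = 2/(1+0.0514788); ω* = 2/1.0514788 = 1.9020830.
At ω = 1.9020830 every |λ(B_ω)| = ω−1, so ρ_SOR = 0.9020830.
For 10 digits: m = 10·ln10 / (−ln 0.9020830) = 23.0259/0.103049 = 223.446; round up → m = 224.

m = 224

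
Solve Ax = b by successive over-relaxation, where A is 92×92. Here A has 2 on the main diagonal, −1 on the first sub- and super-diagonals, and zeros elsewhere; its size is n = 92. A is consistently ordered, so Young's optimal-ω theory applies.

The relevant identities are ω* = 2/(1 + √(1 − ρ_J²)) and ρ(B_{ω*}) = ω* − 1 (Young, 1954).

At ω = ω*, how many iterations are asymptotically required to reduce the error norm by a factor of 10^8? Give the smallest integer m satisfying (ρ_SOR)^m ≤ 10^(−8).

m = 273

spectrum of D⁻¹(L+U) = {cos(kπ/93) : 1≤k≤92}; ρ_J = cos(π/93) = 0.9994295.
1 − cos²(π/93) = sin²(π/93) ⇒ √(1−ρ_J²) = sin(π/93) = 0.0337741.
[ω*] 2 ÷ (1 + 0.0337741) = 2 ÷ 1.0337741 = 1.9346586.
Hence ρ(B_{ω*}) = 1.9346586 − 1 = 0.9346586.
For 8 digits: m = 8·ln10 / (−ln 0.9346586) = 18.4207/0.067574 = 272.600; round up → m = 273.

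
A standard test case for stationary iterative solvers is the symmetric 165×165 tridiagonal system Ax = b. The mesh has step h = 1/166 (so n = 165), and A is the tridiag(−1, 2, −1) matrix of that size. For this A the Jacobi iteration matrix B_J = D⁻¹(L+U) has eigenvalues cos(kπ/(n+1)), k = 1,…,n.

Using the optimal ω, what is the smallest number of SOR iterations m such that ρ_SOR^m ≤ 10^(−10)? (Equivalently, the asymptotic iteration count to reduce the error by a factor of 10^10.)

n=165: λ(B_J) = 1 − λ(A)/2 = cos(kπ/166); k=1 gives ρ_J = 0.9998209.
root = sin(π/166) = 0.0189241  (since 1−cos² = sin²).
So ω* = 2/1.0189241 = 1.9628547 (Young).
At ω = 1.9628547 every |λ(B_ω)| = ω−1, so ρ_SOR = 0.9628547.
10·ln10 = 23.0259; −ln(0.9628547) = 0.0378528; m = ⌈23.0259/0.0378528⌉ = ⌈608.301⌉ = 609.

m = 609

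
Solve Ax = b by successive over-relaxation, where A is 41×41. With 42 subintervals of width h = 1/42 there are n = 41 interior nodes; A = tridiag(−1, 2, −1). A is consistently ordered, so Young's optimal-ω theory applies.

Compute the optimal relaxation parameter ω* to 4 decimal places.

ω* = 1.8609

With n=41, ρ(Jacobi) = cos(π/42) = 0.9972.
√(1 − cos²(π/42)) = sin(π/42) ≈ 0.07473.
ω* = 2/(1 + 0.07473) = 2/1.07473 = 1.8609.
At ω = 1.8609 every |λ(B_ω)| = ω−1, so ρ_SOR = 0.8609.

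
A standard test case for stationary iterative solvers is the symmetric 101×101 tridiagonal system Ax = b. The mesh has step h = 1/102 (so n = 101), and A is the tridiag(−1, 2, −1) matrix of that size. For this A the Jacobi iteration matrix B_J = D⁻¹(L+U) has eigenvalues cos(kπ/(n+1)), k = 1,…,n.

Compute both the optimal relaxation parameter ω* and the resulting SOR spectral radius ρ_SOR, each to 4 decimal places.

ω* = 1.9402, ρ_SOR = 0.9402

½·tridiag(1,0,1) at n=101: λ_k = cos(kπ/102); max |λ| at k=1 ⇒ ρ_J = cos(π/102) ≈ 0.9995.
√(1−ρ_J²) simplifies to sin(π/102) = 0.03080.
Young: ω* = 2/(1+√(1−ρ_J²)) = 2/(1+0.03080) = 2/1.03080 = 1.9402.
Hence ρ(B_{ω*}) = 1.9402 − 1 = 0.9402.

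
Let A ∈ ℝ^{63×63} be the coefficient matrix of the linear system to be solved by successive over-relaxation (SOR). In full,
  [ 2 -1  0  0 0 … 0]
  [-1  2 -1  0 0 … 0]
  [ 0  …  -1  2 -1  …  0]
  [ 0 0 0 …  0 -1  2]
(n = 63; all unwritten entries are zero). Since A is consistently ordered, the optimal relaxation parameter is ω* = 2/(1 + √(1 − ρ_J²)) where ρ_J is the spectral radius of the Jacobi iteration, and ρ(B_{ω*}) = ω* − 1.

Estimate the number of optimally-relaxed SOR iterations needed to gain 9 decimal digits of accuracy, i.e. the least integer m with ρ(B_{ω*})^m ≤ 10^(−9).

m = 212

n=63: λ(B_J) = 1 − λ(A)/2 = cos(kπ/64); k=1 gives ρ_J = 0.9987955.
root = sin(π/64) = 0.0490677  (since 1−cos² = sin²).
[ω*] 2 ÷ (1 + 0.0490677) = 2 ÷ 1.0490677 = 1.9064547.
At ω = 1.9064547 every |λ(B_ω)| = ω−1, so ρ_SOR = 0.9064547.
For 9 digits: m = 9·ln10 / (−ln 0.9064547) = 20.7233/0.0982142 = 211.001; round up → m = 212.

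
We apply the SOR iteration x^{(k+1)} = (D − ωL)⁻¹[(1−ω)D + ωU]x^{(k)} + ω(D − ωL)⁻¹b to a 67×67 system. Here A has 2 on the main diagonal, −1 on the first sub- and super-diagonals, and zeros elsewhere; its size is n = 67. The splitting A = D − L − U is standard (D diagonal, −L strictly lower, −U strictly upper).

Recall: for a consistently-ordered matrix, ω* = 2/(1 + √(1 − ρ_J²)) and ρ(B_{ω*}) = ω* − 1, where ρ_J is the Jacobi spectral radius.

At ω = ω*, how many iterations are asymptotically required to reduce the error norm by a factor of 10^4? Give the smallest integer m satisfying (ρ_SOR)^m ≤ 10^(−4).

With n=67, ρ(Jacobi) = cos(π/68) = 0.9989330.
√(1 − cos²(π/68)) = sin(π/68) ≈ 0.0461835.
Then 2/(1+√(1−ρ_J²)) = 2/(1+0.0461835); ω* = 2/1.0461835 = 1.9117105.
ρ(B_{ω*}) = ω*−1 = 0.9117105
ρ_SOR^m ≤ 10^(−4) ⇔ m ≥ 4·ln10/(−ln 0.9117105) = 9.21034/0.0924328 = 99.644; m = ⌈99.644⌉ = 100.

m = 100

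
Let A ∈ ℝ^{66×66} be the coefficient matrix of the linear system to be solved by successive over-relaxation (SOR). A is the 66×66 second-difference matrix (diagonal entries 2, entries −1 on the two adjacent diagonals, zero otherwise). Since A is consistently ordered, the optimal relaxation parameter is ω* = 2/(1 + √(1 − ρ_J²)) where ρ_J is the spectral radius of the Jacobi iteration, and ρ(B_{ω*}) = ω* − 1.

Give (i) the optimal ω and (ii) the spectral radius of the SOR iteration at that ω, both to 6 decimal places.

ω* = 1.910453, ρ_SOR = 0.910453

spectrum of D⁻¹(L+U) = {cos(kπ/67) : 1≤k≤66}; ρ_J = cos(π/67) = 0.998901.
√(1−ρ_J²) simplifies to sin(π/67) = 0.0468723.
ω* = 2/(1+0.0468723) = 1.910453
ρ_SOR = ω* − 1 = 1.910453 − 1 = 0.910453.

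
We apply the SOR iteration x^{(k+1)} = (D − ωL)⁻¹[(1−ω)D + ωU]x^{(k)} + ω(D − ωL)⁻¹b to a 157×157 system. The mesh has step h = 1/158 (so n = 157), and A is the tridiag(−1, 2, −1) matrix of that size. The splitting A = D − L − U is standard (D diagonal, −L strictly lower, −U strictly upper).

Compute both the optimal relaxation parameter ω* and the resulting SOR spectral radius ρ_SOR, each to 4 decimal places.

ω* = 1.9610, ρ_SOR = 0.9610

With n=157, ρ(Jacobi) = cos(π/158) = 0.9998.
√(1−ρ_J²) simplifies to sin(π/158) = 0.01988.
[ω*] 2 ÷ (1 + 0.01988) = 2 ÷ 1.01988 = 1.9610.
and ρ(B_{ω*}) = 1.9610 − 1 = 0.9610.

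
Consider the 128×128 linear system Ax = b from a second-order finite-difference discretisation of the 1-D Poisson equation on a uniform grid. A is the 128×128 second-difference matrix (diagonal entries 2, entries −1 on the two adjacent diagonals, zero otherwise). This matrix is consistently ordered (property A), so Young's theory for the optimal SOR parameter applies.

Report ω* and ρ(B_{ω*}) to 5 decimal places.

ω* = 1.95246, ρ_SOR = 0.95246

ρ_J = max_k |cos(kπ/129)| = cos(π/129) = 0.99970
√(1−ρ_J²) simplifies to sin(π/129) = 0.024351.
Young: ω* = 2/(1+√(1−ρ_J²)) = 2/(1+0.024351) = 2/1.024351 = 1.95246.
ρ(B_{ω*}) = ω*−1 = 0.95246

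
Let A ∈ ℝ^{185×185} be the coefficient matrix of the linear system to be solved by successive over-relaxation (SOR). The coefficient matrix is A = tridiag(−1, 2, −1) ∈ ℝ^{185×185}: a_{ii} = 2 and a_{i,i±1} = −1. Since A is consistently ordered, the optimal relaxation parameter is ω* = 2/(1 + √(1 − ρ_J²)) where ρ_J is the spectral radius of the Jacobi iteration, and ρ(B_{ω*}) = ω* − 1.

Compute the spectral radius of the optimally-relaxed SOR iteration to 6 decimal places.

ρ_SOR = 0.966782

spectrum of D⁻¹(L+U) = {cos(kπ/186) : 1≤k≤185}; ρ_J = cos(π/186) = 0.999857.
1 − cos²(π/186) = sin²(π/186) ⇒ √(1−ρ_J²) = sin(π/186) = 0.0168895.
Young: ω* = 2/(1+√(1−ρ_J²)) = 2/(1+0.0168895) = 2/1.0168895 = 1.966782.
ρ_SOR = ω* − 1 = 1.966782 − 1 = 0.966782.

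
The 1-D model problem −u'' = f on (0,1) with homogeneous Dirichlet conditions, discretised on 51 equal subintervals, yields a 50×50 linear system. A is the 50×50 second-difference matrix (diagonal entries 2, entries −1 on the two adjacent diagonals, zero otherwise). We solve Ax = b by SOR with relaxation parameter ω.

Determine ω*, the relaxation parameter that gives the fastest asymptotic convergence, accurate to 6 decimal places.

ω* = 1.884018

½·tridiag(1,0,1) at n=50: λ_k = cos(kπ/51); max |λ| at k=1 ⇒ ρ_J = cos(π/51) ≈ 0.998103.
1 − cos²(π/51) = sin²(π/51) ⇒ √(1−ρ_J²) = sin(π/51) = 0.0615609.
[ω*] 2 ÷ (1 + 0.0615609) = 2 ÷ 1.0615609 = 1.884018.
At ω = 1.884018 every |λ(B_ω)| = ω−1, so ρ_SOR = 0.884018.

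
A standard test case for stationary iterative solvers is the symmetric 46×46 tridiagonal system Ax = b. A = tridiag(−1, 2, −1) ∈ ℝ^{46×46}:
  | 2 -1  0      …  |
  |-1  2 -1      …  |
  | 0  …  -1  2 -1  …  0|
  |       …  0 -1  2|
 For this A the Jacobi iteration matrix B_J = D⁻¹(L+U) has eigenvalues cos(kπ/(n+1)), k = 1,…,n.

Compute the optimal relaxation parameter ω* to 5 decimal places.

With n=46, ρ(Jacobi) = cos(π/47) = 0.99777.
√(1−ρ_J²) = |sin(π/47)| = 0.066793
Then 2/(1+√(1−ρ_J²)) = 2/(1+0.066793); ω* = 2/1.066793 = 1.87478.
At ω = 1.87478 every |λ(B_ω)| = ω−1, so ρ_SOR = 0.87478.

ω* = 1.87478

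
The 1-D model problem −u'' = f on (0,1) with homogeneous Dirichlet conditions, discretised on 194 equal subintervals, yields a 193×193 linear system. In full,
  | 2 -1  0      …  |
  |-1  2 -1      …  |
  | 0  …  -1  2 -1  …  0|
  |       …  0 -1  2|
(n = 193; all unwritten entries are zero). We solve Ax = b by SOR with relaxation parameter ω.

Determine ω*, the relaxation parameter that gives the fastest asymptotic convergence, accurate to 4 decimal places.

½·tridiag(1,0,1) at n=193: λ_k = cos(kπ/194); max |λ| at k=1 ⇒ ρ_J = cos(π/194) ≈ 0.9999.
√(1 − cos²(π/194)) = sin(π/194) ≈ 0.01619.
ω* = 2 / (1 + 0.01619) = 2 / 1.01619 ≈ 1.9681.
[ρ_SOR] ω* − 1 = 0.9681.

ω* = 1.9681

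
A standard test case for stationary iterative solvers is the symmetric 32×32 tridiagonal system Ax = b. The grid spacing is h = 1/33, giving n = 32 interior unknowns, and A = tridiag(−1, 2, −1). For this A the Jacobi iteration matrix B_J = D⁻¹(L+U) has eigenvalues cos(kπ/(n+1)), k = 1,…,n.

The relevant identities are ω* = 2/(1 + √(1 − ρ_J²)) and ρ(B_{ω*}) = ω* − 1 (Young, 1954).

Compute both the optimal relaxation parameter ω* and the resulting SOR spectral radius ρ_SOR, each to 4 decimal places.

spectrum of D⁻¹(L+U) = {cos(kπ/33) : 1≤k≤32}; ρ_J = cos(π/33) = 0.9955.
root = sin(π/33) = 0.09506  (since 1−cos² = sin²).
[ω*] 2 ÷ (1 + 0.09506) = 2 ÷ 1.09506 = 1.8264.
ρ_SOR = ω* − 1 ≈ 0.8264.

ω* = 1.8264, ρ_SOR = 0.8264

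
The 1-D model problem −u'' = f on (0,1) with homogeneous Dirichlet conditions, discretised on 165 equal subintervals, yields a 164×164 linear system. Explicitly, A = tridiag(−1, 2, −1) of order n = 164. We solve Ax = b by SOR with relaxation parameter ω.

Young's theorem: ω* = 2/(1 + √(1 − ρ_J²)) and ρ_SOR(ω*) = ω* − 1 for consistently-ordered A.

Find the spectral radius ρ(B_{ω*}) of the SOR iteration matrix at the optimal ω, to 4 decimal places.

With n=164, ρ(Jacobi) = cos(π/165) = 0.9998.
√(1−ρ_J²) = |sin(π/165)| = 0.01904
ω* = 2 / (1 + 0.01904) = 2 / 1.01904 ≈ 1.9626.
ρ(B_{ω*}) = ω*−1 = 0.9626

ρ_SOR = 0.9626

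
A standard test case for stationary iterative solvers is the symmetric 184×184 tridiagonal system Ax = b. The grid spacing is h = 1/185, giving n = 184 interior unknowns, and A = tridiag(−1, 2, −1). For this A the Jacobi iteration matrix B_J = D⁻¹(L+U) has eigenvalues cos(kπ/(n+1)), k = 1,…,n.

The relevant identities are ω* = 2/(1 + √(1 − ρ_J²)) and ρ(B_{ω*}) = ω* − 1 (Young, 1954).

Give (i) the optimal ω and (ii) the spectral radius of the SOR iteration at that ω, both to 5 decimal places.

[ρ_J] n=184: ρ(B_J) = cos(π/(n+1)) = cos(π/185) = 0.99986.
√(1−ρ_J²) simplifies to sin(π/185) = 0.016981.
ω* = 2/(1+0.016981) = 1.96661
Hence ρ(B_{ω*}) = 1.96661 − 1 = 0.96661.

ω* = 1.96661, ρ_SOR = 0.96661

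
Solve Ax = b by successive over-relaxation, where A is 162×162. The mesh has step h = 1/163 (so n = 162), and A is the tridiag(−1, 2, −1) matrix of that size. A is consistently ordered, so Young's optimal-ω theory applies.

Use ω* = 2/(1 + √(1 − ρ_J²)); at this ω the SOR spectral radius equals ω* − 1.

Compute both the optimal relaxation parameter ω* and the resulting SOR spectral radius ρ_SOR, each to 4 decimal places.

spectrum of D⁻¹(L+U) = {cos(kπ/163) : 1≤k≤162}; ρ_J = cos(π/163) = 0.9998.
root = sin(π/163) = 0.01927  (since 1−cos² = sin²).
ω* = 2/(1 + 0.01927) = 2/1.01927 = 1.9622.
and ρ(B_{ω*}) = 1.9622 − 1 = 0.9622.

ω* = 1.9622, ρ_SOR = 0.9622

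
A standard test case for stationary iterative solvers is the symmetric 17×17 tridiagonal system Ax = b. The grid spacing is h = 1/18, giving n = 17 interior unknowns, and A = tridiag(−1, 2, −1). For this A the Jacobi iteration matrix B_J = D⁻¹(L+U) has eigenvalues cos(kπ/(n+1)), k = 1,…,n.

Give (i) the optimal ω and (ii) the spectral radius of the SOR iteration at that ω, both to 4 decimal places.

ρ_J = max_k |cos(kπ/18)| = cos(π/18) = 0.9848
√(1−ρ_J²) = |sin(π/18)| = 0.17365
Young: ω* = 2/(1+√(1−ρ_J²)) = 2/(1+0.17365) = 2/1.17365 = 1.7041.
ρ(B_{ω*}) = ω*−1 = 0.7041

ω* = 1.7041, ρ_SOR = 0.7041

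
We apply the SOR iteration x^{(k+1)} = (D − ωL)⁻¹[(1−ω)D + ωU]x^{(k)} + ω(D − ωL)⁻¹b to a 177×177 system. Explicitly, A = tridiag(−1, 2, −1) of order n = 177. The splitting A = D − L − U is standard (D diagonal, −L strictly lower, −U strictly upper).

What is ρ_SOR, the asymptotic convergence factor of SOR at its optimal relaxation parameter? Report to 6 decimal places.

ρ_SOR = 0.965315

n=177: λ(B_J) = 1 − λ(A)/2 = cos(kπ/178); k=1 gives ρ_J = 0.999844.
√(1 − cos²(π/178)) = sin(π/178) ≈ 0.0176485.
ω* = 2/(1+0.0176485) = 1.965315
and ρ(B_{ω*}) = 1.965315 − 1 = 0.965315.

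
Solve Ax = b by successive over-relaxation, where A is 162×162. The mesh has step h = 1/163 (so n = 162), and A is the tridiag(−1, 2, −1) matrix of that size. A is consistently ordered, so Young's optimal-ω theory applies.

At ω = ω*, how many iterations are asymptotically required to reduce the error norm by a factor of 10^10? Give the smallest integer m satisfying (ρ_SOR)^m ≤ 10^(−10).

ρ_J = max_k |cos(kπ/163)| = cos(π/163) = 0.9998143
√(1 − cos²(π/163)) = sin(π/163) ≈ 0.0192724.
ω* = 2/(1 + 0.0192724) = 2/1.0192724 = 1.9621840.
ρ_SOR = ω* − 1 ≈ 0.9621840.
m ≥ 10·ln10 / (−ln 0.9621840) = 597.306; smallest integer m = 598.

m = 598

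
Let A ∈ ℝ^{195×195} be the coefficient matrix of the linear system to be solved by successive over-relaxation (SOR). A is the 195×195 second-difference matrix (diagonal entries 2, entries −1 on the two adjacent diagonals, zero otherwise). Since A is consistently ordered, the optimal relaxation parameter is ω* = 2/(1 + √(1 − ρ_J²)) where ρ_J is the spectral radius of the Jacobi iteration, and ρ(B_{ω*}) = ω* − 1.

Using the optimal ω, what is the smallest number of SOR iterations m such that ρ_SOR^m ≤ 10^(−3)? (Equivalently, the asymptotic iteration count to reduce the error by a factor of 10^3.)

m = 216

ρ_J = max_k |cos(kπ/196)| = cos(π/196) = 0.9998715
√(1 − cos²(π/196)) = sin(π/196) ≈ 0.0160278.
ω* = 2 / (1 + 0.0160278) = 2 / 1.0160278 ≈ 1.9684501.
ρ_SOR = ω* − 1 ≈ 0.9684501.
3·ln10 = 6.90776; −ln(0.9684501) = 0.0320583; m = ⌈6.90776/0.0320583⌉ = ⌈215.475⌉ = 216.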